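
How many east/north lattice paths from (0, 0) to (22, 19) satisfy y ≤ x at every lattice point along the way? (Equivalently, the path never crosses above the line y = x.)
Number of paths = 42550029600

By the reflection principle (André's argument), the number of monotone paths to (22, 19) with n ≤ m that never go above y = x is C(41, 22) − C(41, 23) = 244662670200 − 202112640600 = 42550029600.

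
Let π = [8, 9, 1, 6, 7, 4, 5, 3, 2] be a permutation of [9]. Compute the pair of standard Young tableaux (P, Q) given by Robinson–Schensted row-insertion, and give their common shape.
P = [1, 2, 5] / [3, 7] / [4, 9] / [6] / [8];  Q = [1, 2, 5] / [3, 4] / [6, 7] / [8] / [9];  common shape = (3, 2, 2, 1, 1)

Row-insert the values π_1, π_2, … into P one at a time, bumping the leftmost entry strictly greater than the inserted value down to the next row. The recording tableau Q records, in position (i, j), the step at which that cell was added to P.
  Insert 8 (step 1): P = [8];  Q = [1]
  Insert 9 (step 2): P = [8, 9];  Q = [1, 2]
  Insert 1 (step 3): P = [1, 9] / [8];  Q = [1, 2] / [3]
  Insert 6 (step 4): P = [1, 6] / [8, 9];  Q = [1, 2] / [3, 4]
  Insert 7 (step 5): P = [1, 6, 7] / [8, 9];  Q = [1, 2, 5] / [3, 4]
  Insert 4 (step 6): P = [1, 4, 7] / [6, 9] / [8];  Q = [1, 2, 5] / [3, 4] / [6]
  Insert 5 (step 7): P = [1, 4, 5] / [6, 7] / [8, 9];  Q = [1, 2, 5] / [3, 4] / [6, 7]
  Insert 3 (step 8): P = [1, 3, 5] / [4, 7] / [6, 9] / [8];  Q = [1, 2, 5] / [3, 4] / [6, 7] / [8]
  Insert 2 (step 9): P = [1, 2, 5] / [3, 7] / [4, 9] / [6] / [8];  Q = [1, 2, 5] / [3, 4] / [6, 7] / [8] / [9]
Final shape: (3, 2, 2, 1, 1).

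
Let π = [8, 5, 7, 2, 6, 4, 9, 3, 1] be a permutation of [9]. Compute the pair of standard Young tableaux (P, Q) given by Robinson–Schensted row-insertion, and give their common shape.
P = [1, 3, 9] / [2, 6] / [4] / [5] / [7] / [8];  Q = [1, 3, 7] / [2, 5] / [4] / [6] / [8] / [9];  common shape = (3, 2, 1, 1, 1, 1)

Row-insert the values π_1, π_2, … into P one at a time, bumping the leftmost entry strictly greater than the inserted value down to the next row. The recording tableau Q records, in position (i, j), the step at which that cell was added to P.
  Insert 8 (step 1): P = [8];  Q = [1]
  Insert 5 (step 2): P = [5] / [8];  Q = [1] / [2]
  Insert 7 (step 3): P = [5, 7] / [8];  Q = [1, 3] / [2]
  Insert 2 (step 4): P = [2, 7] / [5] / [8];  Q = [1, 3] / [2] / [4]
  Insert 6 (step 5): P = [2, 6] / [5, 7] / [8];  Q = [1, 3] / [2, 5] / [4]
  Insert 4 (step 6): P = [2, 4] / [5, 6] / [7] / [8];  Q = [1, 3] / [2, 5] / [4] / [6]
  Insert 9 (step 7): P = [2, 4, 9] / [5, 6] / [7] / [8];  Q = [1, 3, 7] / [2, 5] / [4] / [6]
  Insert 3 (step 8): P = [2, 3, 9] / [4, 6] / [5] / [7] / [8];  Q = [1, 3, 7] / [2, 5] / [4] / [6] / [8]
  Insert 1 (step 9): P = [1, 3, 9] / [2, 6] / [4] / [5] / [7] / [8];  Q = [1, 3, 7] / [2, 5] / [4] / [6] / [8] / [9]
Final shape: (3, 2, 1, 1, 1, 1).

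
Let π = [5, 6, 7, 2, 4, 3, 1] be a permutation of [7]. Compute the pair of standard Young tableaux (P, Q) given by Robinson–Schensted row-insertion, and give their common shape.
P = [1, 3, 7] / [2, 6] / [4] / [5];  Q = [1, 2, 3] / [4, 5] / [6] / [7];  common shape = (3, 2, 1, 1)

Row-insert the values π_1, π_2, … into P one at a time, bumping the leftmost entry strictly greater than the inserted value down to the next row. The recording tableau Q records, in position (i, j), the step at which that cell was added to P.
  Insert 5 (step 1): P = [5];  Q = [1]
  Insert 6 (step 2): P = [5, 6];  Q = [1, 2]
  Insert 7 (step 3): P = [5, 6, 7];  Q = [1, 2, 3]
  Insert 2 (step 4): P = [2, 6, 7] / [5];  Q = [1, 2, 3] / [4]
  Insert 4 (step 5): P = [2, 4, 7] / [5, 6];  Q = [1, 2, 3] / [4, 5]
  Insert 3 (step 6): P = [2, 3, 7] / [4, 6] / [5];  Q = [1, 2, 3] / [4, 5] / [6]
  Insert 1 (step 7): P = [1, 3, 7] / [2, 6] / [4] / [5];  Q = [1, 2, 3] / [4, 5] / [6] / [7]
Final shape: (3, 2, 1, 1).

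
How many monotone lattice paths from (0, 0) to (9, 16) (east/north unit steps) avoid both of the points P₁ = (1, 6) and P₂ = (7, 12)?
Number of paths = 1077869

Inclusion–exclusion. Total paths: C(25, 9) = 2042975. Through P₁: C(7, 1)·C(18, 8) = 306306. Through P₂: C(19, 7)·C(6, 2) = 755820. Since P₁ is strictly southwest of P₂, a monotone path through both must visit P₁ then P₂; paths through both = C(7, 1)·C(12, 6)·C(6, 2) = 97020. Avoid both = 2042975 − 306306 − 755820 + 97020 = 1077869.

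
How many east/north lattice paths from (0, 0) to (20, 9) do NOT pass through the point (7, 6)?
Number of paths = 9054045

Total paths from (0, 0) to (20, 9): C(29, 20) = 10015005. Paths through (7, 6): (paths (0, 0) → (7, 6)) × (paths (7, 6) → (20, 9)) = C(13, 7) · C(16, 13) = 1716 · 560 = 960960. Avoidance count = 10015005 − 960960 = 9054045.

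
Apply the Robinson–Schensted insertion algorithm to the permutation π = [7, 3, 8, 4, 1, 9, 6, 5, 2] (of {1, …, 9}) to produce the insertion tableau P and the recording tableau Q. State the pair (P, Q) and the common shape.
P = [1, 2, 5] / [3, 4, 9] / [6, 8] / [7];  Q = [1, 3, 6] / [2, 4, 7] / [5, 8] / [9];  common shape = (3, 3, 2, 1)

Row-insert the values π_1, π_2, … into P one at a time, bumping the leftmost entry strictly greater than the inserted value down to the next row. The recording tableau Q records, in position (i, j), the step at which that cell was added to P.
  Insert 7 (step 1): P = [7];  Q = [1]
  Insert 3 (step 2): P = [3] / [7];  Q = [1] / [2]
  Insert 8 (step 3): P = [3, 8] / [7];  Q = [1, 3] / [2]
  Insert 4 (step 4): P = [3, 4] / [7, 8];  Q = [1, 3] / [2, 4]
  Insert 1 (step 5): P = [1, 4] / [3, 8] / [7];  Q = [1, 3] / [2, 4] / [5]
  Insert 9 (step 6): P = [1, 4, 9] / [3, 8] / [7];  Q = [1, 3, 6] / [2, 4] / [5]
  Insert 6 (step 7): P = [1, 4, 6] / [3, 8, 9] / [7];  Q = [1, 3, 6] / [2, 4, 7] / [5]
  Insert 5 (step 8): P = [1, 4, 5] / [3, 6, 9] / [7, 8];  Q = [1, 3, 6] / [2, 4, 7] / [5, 8]
  Insert 2 (step 9): P = [1, 2, 5] / [3, 4, 9] / [6, 8] / [7];  Q = [1, 3, 6] / [2, 4, 7] / [5, 8] / [9]
Final shape: (3, 3, 2, 1).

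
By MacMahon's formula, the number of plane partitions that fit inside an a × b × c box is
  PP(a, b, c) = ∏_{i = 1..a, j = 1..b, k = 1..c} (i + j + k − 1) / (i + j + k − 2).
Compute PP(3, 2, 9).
PP(3, 2, 9) = 15730

Evaluate the triple product over i = 1..3, j = 1..2, k = 1..9. The factors are (2/1) · (3/2) · (4/3) · (5/4) · (6/5) · (7/6) · (8/7) · (9/8) · … (54 factors total). The numerators and denominators telescope so the product is an integer; carrying out the multiplication exactly gives PP(3, 2, 9) = 15730.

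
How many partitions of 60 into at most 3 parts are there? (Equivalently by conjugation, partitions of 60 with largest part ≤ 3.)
p(60, parts ≤ 3) = 331

Use the recurrence p(n, m) = p(n, m−1) + p(n−m, m): either the largest part is < m (count p(n, m−1)) or the largest part is exactly m (remove one copy of m, count p(n−m, m)). With p(0, ·) = 1 this gives p(60, parts ≤ 3) = 331. (By conjugating Young diagrams, this also counts partitions of 60 into at most 3 parts.)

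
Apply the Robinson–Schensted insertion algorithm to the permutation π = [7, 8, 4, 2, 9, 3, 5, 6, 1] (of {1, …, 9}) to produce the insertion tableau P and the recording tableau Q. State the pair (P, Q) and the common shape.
P = [1, 3, 5, 6] / [2, 8, 9] / [4] / [7];  Q = [1, 2, 5, 8] / [3, 6, 7] / [4] / [9];  common shape = (4, 3, 1, 1)

Row-insert the values π_1, π_2, … into P one at a time, bumping the leftmost entry strictly greater than the inserted value down to the next row. The recording tableau Q records, in position (i, j), the step at which that cell was added to P.
  Insert 7 (step 1): P = [7];  Q = [1]
  Insert 8 (step 2): P = [7, 8];  Q = [1, 2]
  Insert 4 (step 3): P = [4, 8] / [7];  Q = [1, 2] / [3]
  Insert 2 (step 4): P = [2, 8] / [4] / [7];  Q = [1, 2] / [3] / [4]
  Insert 9 (step 5): P = [2, 8, 9] / [4] / [7];  Q = [1, 2, 5] / [3] / [4]
  Insert 3 (step 6): P = [2, 3, 9] / [4, 8] / [7];  Q = [1, 2, 5] / [3, 6] / [4]
  Insert 5 (step 7): P = [2, 3, 5] / [4, 8, 9] / [7];  Q = [1, 2, 5] / [3, 6, 7] / [4]
  Insert 6 (step 8): P = [2, 3, 5, 6] / [4, 8, 9] / [7];  Q = [1, 2, 5, 8] / [3, 6, 7] / [4]
  Insert 1 (step 9): P = [1, 3, 5, 6] / [2, 8, 9] / [4] / [7];  Q = [1, 2, 5, 8] / [3, 6, 7] / [4] / [9]
Final shape: (4, 3, 1, 1).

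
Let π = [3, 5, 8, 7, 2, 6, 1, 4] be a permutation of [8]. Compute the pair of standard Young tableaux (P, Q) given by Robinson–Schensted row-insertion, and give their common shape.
P = [1, 4, 6] / [2, 5] / [3, 7] / [8];  Q = [1, 2, 3] / [4, 6] / [5, 8] / [7];  common shape = (3, 2, 2, 1)

Row-insert the values π_1, π_2, … into P one at a time, bumping the leftmost entry strictly greater than the inserted value down to the next row. The recording tableau Q records, in position (i, j), the step at which that cell was added to P.
  Insert 3 (step 1): P = [3];  Q = [1]
  Insert 5 (step 2): P = [3, 5];  Q = [1, 2]
  Insert 8 (step 3): P = [3, 5, 8];  Q = [1, 2, 3]
  Insert 7 (step 4): P = [3, 5, 7] / [8];  Q = [1, 2, 3] / [4]
  Insert 2 (step 5): P = [2, 5, 7] / [3] / [8];  Q = [1, 2, 3] / [4] / [5]
  Insert 6 (step 6): P = [2, 5, 6] / [3, 7] / [8];  Q = [1, 2, 3] / [4, 6] / [5]
  Insert 1 (step 7): P = [1, 5, 6] / [2, 7] / [3] / [8];  Q = [1, 2, 3] / [4, 6] / [5] / [7]
  Insert 4 (step 8): P = [1, 4, 6] / [2, 5] / [3, 7] / [8];  Q = [1, 2, 3] / [4, 6] / [5, 8] / [7]
Final shape: (3, 2, 2, 1).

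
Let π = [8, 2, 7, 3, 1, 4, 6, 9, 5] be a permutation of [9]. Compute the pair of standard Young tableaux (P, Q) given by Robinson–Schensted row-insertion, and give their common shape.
P = [1, 3, 4, 5, 9] / [2, 6] / [7] / [8];  Q = [1, 3, 6, 7, 8] / [2, 9] / [4] / [5];  common shape = (5, 2, 1, 1)

Row-insert the values π_1, π_2, … into P one at a time, bumping the leftmost entry strictly greater than the inserted value down to the next row. The recording tableau Q records, in position (i, j), the step at which that cell was added to P.
  Insert 8 (step 1): P = [8];  Q = [1]
  Insert 2 (step 2): P = [2] / [8];  Q = [1] / [2]
  Insert 7 (step 3): P = [2, 7] / [8];  Q = [1, 3] / [2]
  Insert 3 (step 4): P = [2, 3] / [7] / [8];  Q = [1, 3] / [2] / [4]
  Insert 1 (step 5): P = [1, 3] / [2] / [7] / [8];  Q = [1, 3] / [2] / [4] / [5]
  Insert 4 (step 6): P = [1, 3, 4] / [2] / [7] / [8];  Q = [1, 3, 6] / [2] / [4] / [5]
  Insert 6 (step 7): P = [1, 3, 4, 6] / [2] / [7] / [8];  Q = [1, 3, 6, 7] / [2] / [4] / [5]
  Insert 9 (step 8): P = [1, 3, 4, 6, 9] / [2] / [7] / [8];  Q = [1, 3, 6, 7, 8] / [2] / [4] / [5]
  Insert 5 (step 9): P = [1, 3, 4, 5, 9] / [2, 6] / [7] / [8];  Q = [1, 3, 6, 7, 8] / [2, 9] / [4] / [5]
Final shape: (5, 2, 1, 1).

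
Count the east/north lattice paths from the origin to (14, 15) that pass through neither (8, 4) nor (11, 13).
Number of paths = 47560200

Inclusion–exclusion. Total paths: C(29, 14) = 77558760. Through P₁: C(12, 8)·C(17, 6) = 6126120. Through P₂: C(24, 11)·C(5, 3) = 24961440. Since P₁ is strictly southwest of P₂, a monotone path through both must visit P₁ then P₂; paths through both = C(12, 8)·C(12, 3)·C(5, 3) = 1089000. Avoid both = 77558760 − 6126120 − 24961440 + 1089000 = 47560200.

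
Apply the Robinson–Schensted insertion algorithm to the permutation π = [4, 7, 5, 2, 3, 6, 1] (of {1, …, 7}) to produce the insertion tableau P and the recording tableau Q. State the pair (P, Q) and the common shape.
P = [1, 3, 6] / [2, 5] / [4] / [7];  Q = [1, 2, 6] / [3, 5] / [4] / [7];  common shape = (3, 2, 1, 1)

Row-insert the values π_1, π_2, … into P one at a time, bumping the leftmost entry strictly greater than the inserted value down to the next row. The recording tableau Q records, in position (i, j), the step at which that cell was added to P.
  Insert 4 (step 1): P = [4];  Q = [1]
  Insert 7 (step 2): P = [4, 7];  Q = [1, 2]
  Insert 5 (step 3): P = [4, 5] / [7];  Q = [1, 2] / [3]
  Insert 2 (step 4): P = [2, 5] / [4] / [7];  Q = [1, 2] / [3] / [4]
  Insert 3 (step 5): P = [2, 3] / [4, 5] / [7];  Q = [1, 2] / [3, 5] / [4]
  Insert 6 (step 6): P = [2, 3, 6] / [4, 5] / [7];  Q = [1, 2, 6] / [3, 5] / [4]
  Insert 1 (step 7): P = [1, 3, 6] / [2, 5] / [4] / [7];  Q = [1, 2, 6] / [3, 5] / [4] / [7]
Final shape: (3, 2, 1, 1).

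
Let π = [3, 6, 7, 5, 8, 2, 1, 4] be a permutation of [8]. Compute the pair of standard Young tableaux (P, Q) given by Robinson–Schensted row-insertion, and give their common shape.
P = [1, 4, 7, 8] / [2, 5] / [3] / [6];  Q = [1, 2, 3, 5] / [4, 8] / [6] / [7];  common shape = (4, 2, 1, 1)

Row-insert the values π_1, π_2, … into P one at a time, bumping the leftmost entry strictly greater than the inserted value down to the next row. The recording tableau Q records, in position (i, j), the step at which that cell was added to P.
  Insert 3 (step 1): P = [3];  Q = [1]
  Insert 6 (step 2): P = [3, 6];  Q = [1, 2]
  Insert 7 (step 3): P = [3, 6, 7];  Q = [1, 2, 3]
  Insert 5 (step 4): P = [3, 5, 7] / [6];  Q = [1, 2, 3] / [4]
  Insert 8 (step 5): P = [3, 5, 7, 8] / [6];  Q = [1, 2, 3, 5] / [4]
  Insert 2 (step 6): P = [2, 5, 7, 8] / [3] / [6];  Q = [1, 2, 3, 5] / [4] / [6]
  Insert 1 (step 7): P = [1, 5, 7, 8] / [2] / [3] / [6];  Q = [1, 2, 3, 5] / [4] / [6] / [7]
  Insert 4 (step 8): P = [1, 4, 7, 8] / [2, 5] / [3] / [6];  Q = [1, 2, 3, 5] / [4, 8] / [6] / [7]
Final shape: (4, 2, 1, 1).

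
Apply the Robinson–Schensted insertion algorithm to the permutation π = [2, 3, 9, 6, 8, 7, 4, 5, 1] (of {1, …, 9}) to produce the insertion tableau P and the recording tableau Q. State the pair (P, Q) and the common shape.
P = [1, 3, 4, 5] / [2, 7] / [6] / [8] / [9];  Q = [1, 2, 3, 5] / [4, 8] / [6] / [7] / [9];  common shape = (4, 2, 1, 1, 1)

Row-insert the values π_1, π_2, … into P one at a time, bumping the leftmost entry strictly greater than the inserted value down to the next row. The recording tableau Q records, in position (i, j), the step at which that cell was added to P.
  Insert 2 (step 1): P = [2];  Q = [1]
  Insert 3 (step 2): P = [2, 3];  Q = [1, 2]
  Insert 9 (step 3): P = [2, 3, 9];  Q = [1, 2, 3]
  Insert 6 (step 4): P = [2, 3, 6] / [9];  Q = [1, 2, 3] / [4]
  Insert 8 (step 5): P = [2, 3, 6, 8] / [9];  Q = [1, 2, 3, 5] / [4]
  Insert 7 (step 6): P = [2, 3, 6, 7] / [8] / [9];  Q = [1, 2, 3, 5] / [4] / [6]
  Insert 4 (step 7): P = [2, 3, 4, 7] / [6] / [8] / [9];  Q = [1, 2, 3, 5] / [4] / [6] / [7]
  Insert 5 (step 8): P = [2, 3, 4, 5] / [6, 7] / [8] / [9];  Q = [1, 2, 3, 5] / [4, 8] / [6] / [7]
  Insert 1 (step 9): P = [1, 3, 4, 5] / [2, 7] / [6] / [8] / [9];  Q = [1, 2, 3, 5] / [4, 8] / [6] / [7] / [9]
Final shape: (4, 2, 1, 1, 1).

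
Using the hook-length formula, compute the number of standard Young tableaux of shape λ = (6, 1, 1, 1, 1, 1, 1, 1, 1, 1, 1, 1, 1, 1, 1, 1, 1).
# SYT of shape (6, 1, 1, 1, 1, 1, 1, 1, 1, 1, 1, 1, 1, 1, 1, 1, 1) = 20349

Hook-length formula: f^λ = n! / Π hook(c), product over all cells c of the Young diagram. For λ = (6, 1, 1, 1, 1, 1, 1, 1, 1, 1, 1, 1, 1, 1, 1, 1, 1), n = 22 boxes. Hook lengths by row (left-to-right, top-to-bottom): [22, 5, 4, 3, 2, 1]; [16]; [15]; [14]; [13]; [12]; [11]; [10]; [9]; [8]; [7]; [6]; [5]; [4]; [3]; [2]; [1]. Product of hooks = 55236165304320000. So f^λ = 22! / 55236165304320000 = 1124000727777607680000 / 55236165304320000 = 20349.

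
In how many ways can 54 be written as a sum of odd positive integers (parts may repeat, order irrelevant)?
p_odd(54) = 5718

Enumerate partitions using only odd parts via the recurrence o(n, m) = o(n, m−2) + o(n−m, m) over odd m, starting from the largest odd part ≤ n. This gives p_odd(54) = 5718. (Euler's theorem: equals the count of distinct-part partitions.)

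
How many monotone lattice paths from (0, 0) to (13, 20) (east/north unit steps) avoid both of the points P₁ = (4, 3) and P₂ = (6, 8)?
Number of paths = 349527206

Inclusion–exclusion. Total paths: C(33, 13) = 573166440. Through P₁: C(7, 4)·C(26, 9) = 109359250. Through P₂: C(14, 6)·C(19, 7) = 151315164. Since P₁ is strictly southwest of P₂, a monotone path through both must visit P₁ then P₂; paths through both = C(7, 4)·C(7, 2)·C(19, 7) = 37035180. Avoid both = 573166440 − 109359250 − 151315164 + 37035180 = 349527206.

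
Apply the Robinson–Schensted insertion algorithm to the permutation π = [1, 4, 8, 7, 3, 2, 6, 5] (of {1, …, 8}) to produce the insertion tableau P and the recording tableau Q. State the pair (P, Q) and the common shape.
P = [1, 2, 5] / [3, 6] / [4, 7] / [8];  Q = [1, 2, 3] / [4, 7] / [5, 8] / [6];  common shape = (3, 2, 2, 1)

Row-insert the values π_1, π_2, … into P one at a time, bumping the leftmost entry strictly greater than the inserted value down to the next row. The recording tableau Q records, in position (i, j), the step at which that cell was added to P.
  Insert 1 (step 1): P = [1];  Q = [1]
  Insert 4 (step 2): P = [1, 4];  Q = [1, 2]
  Insert 8 (step 3): P = [1, 4, 8];  Q = [1, 2, 3]
  Insert 7 (step 4): P = [1, 4, 7] / [8];  Q = [1, 2, 3] / [4]
  Insert 3 (step 5): P = [1, 3, 7] / [4] / [8];  Q = [1, 2, 3] / [4] / [5]
  Insert 2 (step 6): P = [1, 2, 7] / [3] / [4] / [8];  Q = [1, 2, 3] / [4] / [5] / [6]
  Insert 6 (step 7): P = [1, 2, 6] / [3, 7] / [4] / [8];  Q = [1, 2, 3] / [4, 7] / [5] / [6]
  Insert 5 (step 8): P = [1, 2, 5] / [3, 6] / [4, 7] / [8];  Q = [1, 2, 3] / [4, 7] / [5, 8] / [6]
Final shape: (3, 2, 2, 1).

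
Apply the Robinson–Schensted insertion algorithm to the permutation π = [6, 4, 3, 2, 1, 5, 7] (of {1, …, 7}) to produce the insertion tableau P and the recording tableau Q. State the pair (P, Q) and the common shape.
P = [1, 5, 7] / [2] / [3] / [4] / [6];  Q = [1, 6, 7] / [2] / [3] / [4] / [5];  common shape = (3, 1, 1, 1, 1)

Row-insert the values π_1, π_2, … into P one at a time, bumping the leftmost entry strictly greater than the inserted value down to the next row. The recording tableau Q records, in position (i, j), the step at which that cell was added to P.
  Insert 6 (step 1): P = [6];  Q = [1]
  Insert 4 (step 2): P = [4] / [6];  Q = [1] / [2]
  Insert 3 (step 3): P = [3] / [4] / [6];  Q = [1] / [2] / [3]
  Insert 2 (step 4): P = [2] / [3] / [4] / [6];  Q = [1] / [2] / [3] / [4]
  Insert 1 (step 5): P = [1] / [2] / [3] / [4] / [6];  Q = [1] / [2] / [3] / [4] / [5]
  Insert 5 (step 6): P = [1, 5] / [2] / [3] / [4] / [6];  Q = [1, 6] / [2] / [3] / [4] / [5]
  Insert 7 (step 7): P = [1, 5, 7] / [2] / [3] / [4] / [6];  Q = [1, 6, 7] / [2] / [3] / [4] / [5]
Final shape: (3, 1, 1, 1, 1).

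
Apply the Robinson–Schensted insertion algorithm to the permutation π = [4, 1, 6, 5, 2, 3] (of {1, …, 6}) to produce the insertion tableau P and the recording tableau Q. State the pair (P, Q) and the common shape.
P = [1, 2, 3] / [4, 5] / [6];  Q = [1, 3, 6] / [2, 4] / [5];  common shape = (3, 2, 1)

Row-insert the values π_1, π_2, … into P one at a time, bumping the leftmost entry strictly greater than the inserted value down to the next row. The recording tableau Q records, in position (i, j), the step at which that cell was added to P.
  Insert 4 (step 1): P = [4];  Q = [1]
  Insert 1 (step 2): P = [1] / [4];  Q = [1] / [2]
  Insert 6 (step 3): P = [1, 6] / [4];  Q = [1, 3] / [2]
  Insert 5 (step 4): P = [1, 5] / [4, 6];  Q = [1, 3] / [2, 4]
  Insert 2 (step 5): P = [1, 2] / [4, 5] / [6];  Q = [1, 3] / [2, 4] / [5]
  Insert 3 (step 6): P = [1, 2, 3] / [4, 5] / [6];  Q = [1, 3, 6] / [2, 4] / [5]
Final shape: (3, 2, 1).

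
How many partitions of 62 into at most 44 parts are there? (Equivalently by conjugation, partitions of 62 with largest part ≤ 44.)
p(62, parts ≤ 44) = 1298944

Use the recurrence p(n, m) = p(n, m−1) + p(n−m, m): either the largest part is < m (count p(n, m−1)) or the largest part is exactly m (remove one copy of m, count p(n−m, m)). With p(0, ·) = 1 this gives p(62, parts ≤ 44) = 1298944. (By conjugating Young diagrams, this also counts partitions of 62 into at most 44 parts.)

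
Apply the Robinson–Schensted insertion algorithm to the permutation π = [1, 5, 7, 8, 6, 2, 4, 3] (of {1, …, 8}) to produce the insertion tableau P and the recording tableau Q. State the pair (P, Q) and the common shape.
P = [1, 2, 3, 8] / [4, 6] / [5] / [7];  Q = [1, 2, 3, 4] / [5, 7] / [6] / [8];  common shape = (4, 2, 1, 1)

Row-insert the values π_1, π_2, … into P one at a time, bumping the leftmost entry strictly greater than the inserted value down to the next row. The recording tableau Q records, in position (i, j), the step at which that cell was added to P.
  Insert 1 (step 1): P = [1];  Q = [1]
  Insert 5 (step 2): P = [1, 5];  Q = [1, 2]
  Insert 7 (step 3): P = [1, 5, 7];  Q = [1, 2, 3]
  Insert 8 (step 4): P = [1, 5, 7, 8];  Q = [1, 2, 3, 4]
  Insert 6 (step 5): P = [1, 5, 6, 8] / [7];  Q = [1, 2, 3, 4] / [5]
  Insert 2 (step 6): P = [1, 2, 6, 8] / [5] / [7];  Q = [1, 2, 3, 4] / [5] / [6]
  Insert 4 (step 7): P = [1, 2, 4, 8] / [5, 6] / [7];  Q = [1, 2, 3, 4] / [5, 7] / [6]
  Insert 3 (step 8): P = [1, 2, 3, 8] / [4, 6] / [5] / [7];  Q = [1, 2, 3, 4] / [5, 7] / [6] / [8]
Final shape: (4, 2, 1, 1).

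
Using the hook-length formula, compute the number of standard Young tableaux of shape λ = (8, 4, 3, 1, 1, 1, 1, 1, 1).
# SYT of shape (8, 4, 3, 1, 1, 1, 1, 1, 1) = 180032125

Hook-length formula: f^λ = n! / Π hook(c), product over all cells c of the Young diagram. For λ = (8, 4, 3, 1, 1, 1, 1, 1, 1), n = 21 boxes. Hook lengths by row (left-to-right, top-to-bottom): [16, 9, 8, 6, 4, 3, 2, 1]; [11, 4, 3, 1]; [9, 2, 1]; [6]; [5]; [4]; [3]; [2]; [1]. Product of hooks = 283787919360. So f^λ = 21! / 283787919360 = 51090942171709440000 / 283787919360 = 180032125.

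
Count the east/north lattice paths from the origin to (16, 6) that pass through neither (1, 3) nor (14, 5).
Number of paths = 37725

Inclusion–exclusion. Total paths: C(22, 16) = 74613. Through P₁: C(4, 1)·C(18, 15) = 3264. Through P₂: C(19, 14)·C(3, 2) = 34884. Since P₁ is strictly southwest of P₂, a monotone path through both must visit P₁ then P₂; paths through both = C(4, 1)·C(15, 13)·C(3, 2) = 1260. Avoid both = 74613 − 3264 − 34884 + 1260 = 37725.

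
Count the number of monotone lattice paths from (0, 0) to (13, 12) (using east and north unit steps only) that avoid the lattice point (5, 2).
Number of paths = 4281382

Total paths from (0, 0) to (13, 12): C(25, 13) = 5200300. Paths through (5, 2): (paths (0, 0) → (5, 2)) × (paths (5, 2) → (13, 12)) = C(7, 5) · C(18, 8) = 21 · 43758 = 918918. Avoidance count = 5200300 − 918918 = 4281382.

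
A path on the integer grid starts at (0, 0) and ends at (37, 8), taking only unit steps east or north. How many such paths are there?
Number of paths = 215553195

A monotone lattice path from (0, 0) to (37, 8) consists of 37 east steps and 8 north steps in some order, so it is determined by which 37 of the 45 steps are east. The count is C(45, 37) = 215553195.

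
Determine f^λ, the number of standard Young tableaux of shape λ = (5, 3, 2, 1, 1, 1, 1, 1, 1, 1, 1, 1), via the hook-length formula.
# SYT of shape (5, 3, 2, 1, 1, 1, 1, 1, 1, 1, 1, 1) = 1017450

Hook-length formula: f^λ = n! / Π hook(c), product over all cells c of the Young diagram. For λ = (5, 3, 2, 1, 1, 1, 1, 1, 1, 1, 1, 1), n = 19 boxes. Hook lengths by row (left-to-right, top-to-bottom): [16, 6, 4, 2, 1]; [13, 3, 1]; [11, 1]; [9]; [8]; [7]; [6]; [5]; [4]; [3]; [2]; [1]. Product of hooks = 119558799360. So f^λ = 19! / 119558799360 = 121645100408832000 / 119558799360 = 1017450.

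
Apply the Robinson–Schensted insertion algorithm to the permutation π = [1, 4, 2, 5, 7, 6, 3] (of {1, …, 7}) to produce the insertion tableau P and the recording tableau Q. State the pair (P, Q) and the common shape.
P = [1, 2, 3, 6] / [4, 5] / [7];  Q = [1, 2, 4, 5] / [3, 6] / [7];  common shape = (4, 2, 1)

Row-insert the values π_1, π_2, … into P one at a time, bumping the leftmost entry strictly greater than the inserted value down to the next row. The recording tableau Q records, in position (i, j), the step at which that cell was added to P.
  Insert 1 (step 1): P = [1];  Q = [1]
  Insert 4 (step 2): P = [1, 4];  Q = [1, 2]
  Insert 2 (step 3): P = [1, 2] / [4];  Q = [1, 2] / [3]
  Insert 5 (step 4): P = [1, 2, 5] / [4];  Q = [1, 2, 4] / [3]
  Insert 7 (step 5): P = [1, 2, 5, 7] / [4];  Q = [1, 2, 4, 5] / [3]
  Insert 6 (step 6): P = [1, 2, 5, 6] / [4, 7];  Q = [1, 2, 4, 5] / [3, 6]
  Insert 3 (step 7): P = [1, 2, 3, 6] / [4, 5] / [7];  Q = [1, 2, 4, 5] / [3, 6] / [7]
Final shape: (4, 2, 1).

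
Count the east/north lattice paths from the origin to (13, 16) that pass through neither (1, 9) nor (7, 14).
Number of paths = 64233555

Inclusion–exclusion. Total paths: C(29, 13) = 67863915. Through P₁: C(10, 1)·C(19, 12) = 503880. Through P₂: C(21, 7)·C(8, 6) = 3255840. Since P₁ is strictly southwest of P₂, a monotone path through both must visit P₁ then P₂; paths through both = C(10, 1)·C(11, 6)·C(8, 6) = 129360. Avoid both = 67863915 − 503880 − 3255840 + 129360 = 64233555.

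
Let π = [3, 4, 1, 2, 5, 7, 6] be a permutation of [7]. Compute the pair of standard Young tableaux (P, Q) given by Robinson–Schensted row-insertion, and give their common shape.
P = [1, 2, 5, 6] / [3, 4, 7];  Q = [1, 2, 5, 6] / [3, 4, 7];  common shape = (4, 3)

Row-insert the values π_1, π_2, … into P one at a time, bumping the leftmost entry strictly greater than the inserted value down to the next row. The recording tableau Q records, in position (i, j), the step at which that cell was added to P.
  Insert 3 (step 1): P = [3];  Q = [1]
  Insert 4 (step 2): P = [3, 4];  Q = [1, 2]
  Insert 1 (step 3): P = [1, 4] / [3];  Q = [1, 2] / [3]
  Insert 2 (step 4): P = [1, 2] / [3, 4];  Q = [1, 2] / [3, 4]
  Insert 5 (step 5): P = [1, 2, 5] / [3, 4];  Q = [1, 2, 5] / [3, 4]
  Insert 7 (step 6): P = [1, 2, 5, 7] / [3, 4];  Q = [1, 2, 5, 6] / [3, 4]
  Insert 6 (step 7): P = [1, 2, 5, 6] / [3, 4, 7];  Q = [1, 2, 5, 6] / [3, 4, 7]
Final shape: (4, 3).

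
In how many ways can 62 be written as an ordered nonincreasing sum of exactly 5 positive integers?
p(62, 5 parts) = 5969

Partitions of n into exactly k parts are in bijection with partitions of n − k into at most k parts (subtract 1 from each part). So p(62, exactly 5) = p(57, parts ≤ 5). Computing via the recurrence p(m, j) = p(m, j−1) + p(m−j, j) gives 5969.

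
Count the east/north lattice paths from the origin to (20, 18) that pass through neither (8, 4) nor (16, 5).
Number of paths = 28759611390

Inclusion–exclusion. Total paths: C(38, 20) = 33578000610. Through P₁: C(12, 8)·C(26, 12) = 4780561500. Through P₂: C(21, 16)·C(17, 4) = 48430620. Since P₁ is strictly southwest of P₂, a monotone path through both must visit P₁ then P₂; paths through both = C(12, 8)·C(9, 8)·C(17, 4) = 10602900. Avoid both = 33578000610 − 4780561500 − 48430620 + 10602900 = 28759611390.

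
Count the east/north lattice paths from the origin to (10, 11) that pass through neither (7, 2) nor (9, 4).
Number of paths = 340804

Inclusion–exclusion. Total paths: C(21, 10) = 352716. Through P₁: C(9, 7)·C(12, 3) = 7920. Through P₂: C(13, 9)·C(8, 1) = 5720. Since P₁ is strictly southwest of P₂, a monotone path through both must visit P₁ then P₂; paths through both = C(9, 7)·C(4, 2)·C(8, 1) = 1728. Avoid both = 352716 − 7920 − 5720 + 1728 = 340804.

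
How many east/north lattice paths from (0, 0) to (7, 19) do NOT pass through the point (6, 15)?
Number of paths = 386480

Total paths from (0, 0) to (7, 19): C(26, 7) = 657800. Paths through (6, 15): (paths (0, 0) → (6, 15)) × (paths (6, 15) → (7, 19)) = C(21, 6) · C(5, 1) = 54264 · 5 = 271320. Avoidance count = 657800 − 271320 = 386480.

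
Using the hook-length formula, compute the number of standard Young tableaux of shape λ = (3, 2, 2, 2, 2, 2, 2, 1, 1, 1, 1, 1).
# SYT of shape (3, 2, 2, 2, 2, 2, 2, 1, 1, 1, 1, 1) = 377910

Hook-length formula: f^λ = n! / Π hook(c), product over all cells c of the Young diagram. For λ = (3, 2, 2, 2, 2, 2, 2, 1, 1, 1, 1, 1), n = 20 boxes. Hook lengths by row (left-to-right, top-to-bottom): [14, 8, 1]; [12, 6]; [11, 5]; [10, 4]; [9, 3]; [8, 2]; [7, 1]; [5]; [4]; [3]; [2]; [1]. Product of hooks = 6437781504000. So f^λ = 20! / 6437781504000 = 2432902008176640000 / 6437781504000 = 377910.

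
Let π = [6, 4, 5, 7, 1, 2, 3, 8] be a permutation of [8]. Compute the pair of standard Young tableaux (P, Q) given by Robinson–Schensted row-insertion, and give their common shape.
P = [1, 2, 3, 8] / [4, 5, 7] / [6];  Q = [1, 3, 4, 8] / [2, 6, 7] / [5];  common shape = (4, 3, 1)

Row-insert the values π_1, π_2, … into P one at a time, bumping the leftmost entry strictly greater than the inserted value down to the next row. The recording tableau Q records, in position (i, j), the step at which that cell was added to P.
  Insert 6 (step 1): P = [6];  Q = [1]
  Insert 4 (step 2): P = [4] / [6];  Q = [1] / [2]
  Insert 5 (step 3): P = [4, 5] / [6];  Q = [1, 3] / [2]
  Insert 7 (step 4): P = [4, 5, 7] / [6];  Q = [1, 3, 4] / [2]
  Insert 1 (step 5): P = [1, 5, 7] / [4] / [6];  Q = [1, 3, 4] / [2] / [5]
  Insert 2 (step 6): P = [1, 2, 7] / [4, 5] / [6];  Q = [1, 3, 4] / [2, 6] / [5]
  Insert 3 (step 7): P = [1, 2, 3] / [4, 5, 7] / [6];  Q = [1, 3, 4] / [2, 6, 7] / [5]
  Insert 8 (step 8): P = [1, 2, 3, 8] / [4, 5, 7] / [6];  Q = [1, 3, 4, 8] / [2, 6, 7] / [5]
Final shape: (4, 3, 1).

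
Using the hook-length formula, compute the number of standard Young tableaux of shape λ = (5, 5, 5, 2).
# SYT of shape (5, 5, 5, 2) = 291720

Hook-length formula: f^λ = n! / Π hook(c), product over all cells c of the Young diagram. For λ = (5, 5, 5, 2), n = 17 boxes. Hook lengths by row (left-to-right, top-to-bottom): [8, 7, 5, 4, 3]; [7, 6, 4, 3, 2]; [6, 5, 3, 2, 1]; [2, 1]. Product of hooks = 1219276800. So f^λ = 17! / 1219276800 = 355687428096000 / 1219276800 = 291720.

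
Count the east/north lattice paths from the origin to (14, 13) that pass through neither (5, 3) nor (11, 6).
Number of paths = 13964492

Inclusion–exclusion. Total paths: C(27, 14) = 20058300. Through P₁: C(8, 5)·C(19, 9) = 5173168. Through P₂: C(17, 11)·C(10, 3) = 1485120. Since P₁ is strictly southwest of P₂, a monotone path through both must visit P₁ then P₂; paths through both = C(8, 5)·C(9, 6)·C(10, 3) = 564480. Avoid both = 20058300 − 5173168 − 1485120 + 564480 = 13964492.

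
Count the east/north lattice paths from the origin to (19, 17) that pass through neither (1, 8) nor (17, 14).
Number of paths = 5910205095

Inclusion–exclusion. Total paths: C(36, 19) = 8597496600. Through P₁: C(9, 1)·C(27, 18) = 42181425. Through P₂: C(31, 17)·C(5, 2) = 2651825250. Since P₁ is strictly southwest of P₂, a monotone path through both must visit P₁ then P₂; paths through both = C(9, 1)·C(22, 16)·C(5, 2) = 6715170. Avoid both = 8597496600 − 42181425 − 2651825250 + 6715170 = 5910205095.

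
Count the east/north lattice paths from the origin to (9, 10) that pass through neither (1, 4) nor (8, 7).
Number of paths = 54023

Inclusion–exclusion. Total paths: C(19, 9) = 92378. Through P₁: C(5, 1)·C(14, 8) = 15015. Through P₂: C(15, 8)·C(4, 1) = 25740. Since P₁ is strictly southwest of P₂, a monotone path through both must visit P₁ then P₂; paths through both = C(5, 1)·C(10, 7)·C(4, 1) = 2400. Avoid both = 92378 − 15015 − 25740 + 2400 = 54023.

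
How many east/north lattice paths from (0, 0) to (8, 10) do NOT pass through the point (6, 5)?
Number of paths = 34056

Total paths from (0, 0) to (8, 10): C(18, 8) = 43758. Paths through (6, 5): (paths (0, 0) → (6, 5)) × (paths (6, 5) → (8, 10)) = C(11, 6) · C(7, 2) = 462 · 21 = 9702. Avoidance count = 43758 − 9702 = 34056.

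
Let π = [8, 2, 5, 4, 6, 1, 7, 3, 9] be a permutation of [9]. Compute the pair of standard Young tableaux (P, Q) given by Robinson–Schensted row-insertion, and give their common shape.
P = [1, 3, 6, 7, 9] / [2, 4] / [5] / [8];  Q = [1, 3, 5, 7, 9] / [2, 8] / [4] / [6];  common shape = (5, 2, 1, 1)

Row-insert the values π_1, π_2, … into P one at a time, bumping the leftmost entry strictly greater than the inserted value down to the next row. The recording tableau Q records, in position (i, j), the step at which that cell was added to P.
  Insert 8 (step 1): P = [8];  Q = [1]
  Insert 2 (step 2): P = [2] / [8];  Q = [1] / [2]
  Insert 5 (step 3): P = [2, 5] / [8];  Q = [1, 3] / [2]
  Insert 4 (step 4): P = [2, 4] / [5] / [8];  Q = [1, 3] / [2] / [4]
  Insert 6 (step 5): P = [2, 4, 6] / [5] / [8];  Q = [1, 3, 5] / [2] / [4]
  Insert 1 (step 6): P = [1, 4, 6] / [2] / [5] / [8];  Q = [1, 3, 5] / [2] / [4] / [6]
  Insert 7 (step 7): P = [1, 4, 6, 7] / [2] / [5] / [8];  Q = [1, 3, 5, 7] / [2] / [4] / [6]
  Insert 3 (step 8): P = [1, 3, 6, 7] / [2, 4] / [5] / [8];  Q = [1, 3, 5, 7] / [2, 8] / [4] / [6]
  Insert 9 (step 9): P = [1, 3, 6, 7, 9] / [2, 4] / [5] / [8];  Q = [1, 3, 5, 7, 9] / [2, 8] / [4] / [6]
Final shape: (5, 2, 1, 1).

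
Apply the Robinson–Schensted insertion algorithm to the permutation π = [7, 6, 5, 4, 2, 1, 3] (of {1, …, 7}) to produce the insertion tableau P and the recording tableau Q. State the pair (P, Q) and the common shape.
P = [1, 3] / [2] / [4] / [5] / [6] / [7];  Q = [1, 7] / [2] / [3] / [4] / [5] / [6];  common shape = (2, 1, 1, 1, 1, 1)

Row-insert the values π_1, π_2, … into P one at a time, bumping the leftmost entry strictly greater than the inserted value down to the next row. The recording tableau Q records, in position (i, j), the step at which that cell was added to P.
  Insert 7 (step 1): P = [7];  Q = [1]
  Insert 6 (step 2): P = [6] / [7];  Q = [1] / [2]
  Insert 5 (step 3): P = [5] / [6] / [7];  Q = [1] / [2] / [3]
  Insert 4 (step 4): P = [4] / [5] / [6] / [7];  Q = [1] / [2] / [3] / [4]
  Insert 2 (step 5): P = [2] / [4] / [5] / [6] / [7];  Q = [1] / [2] / [3] / [4] / [5]
  Insert 1 (step 6): P = [1] / [2] / [4] / [5] / [6] / [7];  Q = [1] / [2] / [3] / [4] / [5] / [6]
  Insert 3 (step 7): P = [1, 3] / [2] / [4] / [5] / [6] / [7];  Q = [1, 7] / [2] / [3] / [4] / [5] / [6]
Final shape: (2, 1, 1, 1, 1, 1).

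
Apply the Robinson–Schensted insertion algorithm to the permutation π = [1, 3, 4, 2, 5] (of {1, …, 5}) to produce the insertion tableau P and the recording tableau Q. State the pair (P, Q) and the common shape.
P = [1, 2, 4, 5] / [3];  Q = [1, 2, 3, 5] / [4];  common shape = (4, 1)

Row-insert the values π_1, π_2, … into P one at a time, bumping the leftmost entry strictly greater than the inserted value down to the next row. The recording tableau Q records, in position (i, j), the step at which that cell was added to P.
  Insert 1 (step 1): P = [1];  Q = [1]
  Insert 3 (step 2): P = [1, 3];  Q = [1, 2]
  Insert 4 (step 3): P = [1, 3, 4];  Q = [1, 2, 3]
  Insert 2 (step 4): P = [1, 2, 4] / [3];  Q = [1, 2, 3] / [4]
  Insert 5 (step 5): P = [1, 2, 4, 5] / [3];  Q = [1, 2, 3, 5] / [4]
Final shape: (4, 1).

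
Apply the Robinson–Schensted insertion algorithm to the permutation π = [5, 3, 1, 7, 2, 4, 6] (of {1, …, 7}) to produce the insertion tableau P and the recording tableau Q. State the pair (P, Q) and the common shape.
P = [1, 2, 4, 6] / [3, 7] / [5];  Q = [1, 4, 6, 7] / [2, 5] / [3];  common shape = (4, 2, 1)

Row-insert the values π_1, π_2, … into P one at a time, bumping the leftmost entry strictly greater than the inserted value down to the next row. The recording tableau Q records, in position (i, j), the step at which that cell was added to P.
  Insert 5 (step 1): P = [5];  Q = [1]
  Insert 3 (step 2): P = [3] / [5];  Q = [1] / [2]
  Insert 1 (step 3): P = [1] / [3] / [5];  Q = [1] / [2] / [3]
  Insert 7 (step 4): P = [1, 7] / [3] / [5];  Q = [1, 4] / [2] / [3]
  Insert 2 (step 5): P = [1, 2] / [3, 7] / [5];  Q = [1, 4] / [2, 5] / [3]
  Insert 4 (step 6): P = [1, 2, 4] / [3, 7] / [5];  Q = [1, 4, 6] / [2, 5] / [3]
  Insert 6 (step 7): P = [1, 2, 4, 6] / [3, 7] / [5];  Q = [1, 4, 6, 7] / [2, 5] / [3]
Final shape: (4, 2, 1).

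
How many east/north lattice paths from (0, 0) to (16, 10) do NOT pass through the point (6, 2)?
Number of paths = 4086511

Total paths from (0, 0) to (16, 10): C(26, 16) = 5311735. Paths through (6, 2): (paths (0, 0) → (6, 2)) × (paths (6, 2) → (16, 10)) = C(8, 6) · C(18, 10) = 28 · 43758 = 1225224. Avoidance count = 5311735 − 1225224 = 4086511.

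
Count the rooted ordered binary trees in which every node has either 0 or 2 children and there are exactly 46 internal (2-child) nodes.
C_46 = 8740328711533173390046320

These full binary trees are counted by the Catalan number C_n = (1/(n + 1)) · C(2n, n). For n = 46: C_46 = (1/47) · C(92, 46) = 410795449442059149332177040/47 = 8740328711533173390046320.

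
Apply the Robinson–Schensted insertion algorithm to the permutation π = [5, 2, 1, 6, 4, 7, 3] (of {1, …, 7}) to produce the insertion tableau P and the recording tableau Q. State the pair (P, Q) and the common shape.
P = [1, 3, 7] / [2, 4] / [5, 6];  Q = [1, 4, 6] / [2, 5] / [3, 7];  common shape = (3, 2, 2)

Row-insert the values π_1, π_2, … into P one at a time, bumping the leftmost entry strictly greater than the inserted value down to the next row. The recording tableau Q records, in position (i, j), the step at which that cell was added to P.
  Insert 5 (step 1): P = [5];  Q = [1]
  Insert 2 (step 2): P = [2] / [5];  Q = [1] / [2]
  Insert 1 (step 3): P = [1] / [2] / [5];  Q = [1] / [2] / [3]
  Insert 6 (step 4): P = [1, 6] / [2] / [5];  Q = [1, 4] / [2] / [3]
  Insert 4 (step 5): P = [1, 4] / [2, 6] / [5];  Q = [1, 4] / [2, 5] / [3]
  Insert 7 (step 6): P = [1, 4, 7] / [2, 6] / [5];  Q = [1, 4, 6] / [2, 5] / [3]
  Insert 3 (step 7): P = [1, 3, 7] / [2, 4] / [5, 6];  Q = [1, 4, 6] / [2, 5] / [3, 7]
Final shape: (3, 2, 2).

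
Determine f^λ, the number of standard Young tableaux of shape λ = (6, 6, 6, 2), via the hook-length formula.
# SYT of shape (6, 6, 6, 2) = 6928350

Hook-length formula: f^λ = n! / Π hook(c), product over all cells c of the Young diagram. For λ = (6, 6, 6, 2), n = 20 boxes. Hook lengths by row (left-to-right, top-to-bottom): [9, 8, 6, 5, 4, 3]; [8, 7, 5, 4, 3, 2]; [7, 6, 4, 3, 2, 1]; [2, 1]. Product of hooks = 351151718400. So f^λ = 20! / 351151718400 = 2432902008176640000 / 351151718400 = 6928350.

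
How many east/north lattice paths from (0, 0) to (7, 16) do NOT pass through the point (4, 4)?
Number of paths = 213307

Total paths from (0, 0) to (7, 16): C(23, 7) = 245157. Paths through (4, 4): (paths (0, 0) → (4, 4)) × (paths (4, 4) → (7, 16)) = C(8, 4) · C(15, 3) = 70 · 455 = 31850. Avoidance count = 245157 − 31850 = 213307.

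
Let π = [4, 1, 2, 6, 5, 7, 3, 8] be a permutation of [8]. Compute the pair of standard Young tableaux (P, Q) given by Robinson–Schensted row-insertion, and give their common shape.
P = [1, 2, 3, 7, 8] / [4, 5] / [6];  Q = [1, 3, 4, 6, 8] / [2, 5] / [7];  common shape = (5, 2, 1)

Row-insert the values π_1, π_2, … into P one at a time, bumping the leftmost entry strictly greater than the inserted value down to the next row. The recording tableau Q records, in position (i, j), the step at which that cell was added to P.
  Insert 4 (step 1): P = [4];  Q = [1]
  Insert 1 (step 2): P = [1] / [4];  Q = [1] / [2]
  Insert 2 (step 3): P = [1, 2] / [4];  Q = [1, 3] / [2]
  Insert 6 (step 4): P = [1, 2, 6] / [4];  Q = [1, 3, 4] / [2]
  Insert 5 (step 5): P = [1, 2, 5] / [4, 6];  Q = [1, 3, 4] / [2, 5]
  Insert 7 (step 6): P = [1, 2, 5, 7] / [4, 6];  Q = [1, 3, 4, 6] / [2, 5]
  Insert 3 (step 7): P = [1, 2, 3, 7] / [4, 5] / [6];  Q = [1, 3, 4, 6] / [2, 5] / [7]
  Insert 8 (step 8): P = [1, 2, 3, 7, 8] / [4, 5] / [6];  Q = [1, 3, 4, 6, 8] / [2, 5] / [7]
Final shape: (5, 2, 1).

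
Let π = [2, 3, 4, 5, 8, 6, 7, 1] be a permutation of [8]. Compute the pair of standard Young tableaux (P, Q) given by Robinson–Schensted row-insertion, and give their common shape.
P = [1, 3, 4, 5, 6, 7] / [2] / [8];  Q = [1, 2, 3, 4, 5, 7] / [6] / [8];  common shape = (6, 1, 1)

Row-insert the values π_1, π_2, … into P one at a time, bumping the leftmost entry strictly greater than the inserted value down to the next row. The recording tableau Q records, in position (i, j), the step at which that cell was added to P.
  Insert 2 (step 1): P = [2];  Q = [1]
  Insert 3 (step 2): P = [2, 3];  Q = [1, 2]
  Insert 4 (step 3): P = [2, 3, 4];  Q = [1, 2, 3]
  Insert 5 (step 4): P = [2, 3, 4, 5];  Q = [1, 2, 3, 4]
  Insert 8 (step 5): P = [2, 3, 4, 5, 8];  Q = [1, 2, 3, 4, 5]
  Insert 6 (step 6): P = [2, 3, 4, 5, 6] / [8];  Q = [1, 2, 3, 4, 5] / [6]
  Insert 7 (step 7): P = [2, 3, 4, 5, 6, 7] / [8];  Q = [1, 2, 3, 4, 5, 7] / [6]
  Insert 1 (step 8): P = [1, 3, 4, 5, 6, 7] / [2] / [8];  Q = [1, 2, 3, 4, 5, 7] / [6] / [8]
Final shape: (6, 1, 1).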